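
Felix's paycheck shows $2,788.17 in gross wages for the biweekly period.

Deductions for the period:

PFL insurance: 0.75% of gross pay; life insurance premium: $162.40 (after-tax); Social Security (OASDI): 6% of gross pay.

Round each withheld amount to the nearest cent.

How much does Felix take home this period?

Social Security (OASDI): $2,788.17 × 0.06 = $167.29
PFL insurance: $2,788.17 × 0.0075 = $20.91
Life insurance premium: $162.40
Total deductions = $167.29 + $20.91 + $162.40 = $350.60
Net pay = $2,788.17 − $350.60 = $2,437.57

$2,437.57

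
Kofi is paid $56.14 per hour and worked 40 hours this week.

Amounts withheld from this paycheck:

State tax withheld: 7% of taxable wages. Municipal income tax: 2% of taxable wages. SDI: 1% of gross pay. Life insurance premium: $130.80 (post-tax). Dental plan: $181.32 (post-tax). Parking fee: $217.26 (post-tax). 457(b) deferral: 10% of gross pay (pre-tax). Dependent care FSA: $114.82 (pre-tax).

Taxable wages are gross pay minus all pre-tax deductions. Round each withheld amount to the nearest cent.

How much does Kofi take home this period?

$1182.82

Gross pay: 40 × $56.14 = $2245.60
457(b) deferral: $2245.60 × 0.1 = $224.56
Dependent care FSA: $114.82
Pre-tax total = $224.56 + $114.82 = $339.38
Taxable wages = $2245.60 − $339.38 = $1906.22
State tax withheld: $1906.22 × 0.07 = $133.44
Municipal income tax: $1906.22 × 0.02 = $38.12
SDI: $2245.60 × 0.01 = $22.46
Dental plan: $181.32
Parking fee: $217.26
Life insurance premium: $130.80
Total deductions = $224.56 + $114.82 + $133.44 + $38.12 + $22.46 + $181.32 + $217.26 + $130.80 = $1062.78
Net pay = $2245.60 − $1062.78 = $1182.82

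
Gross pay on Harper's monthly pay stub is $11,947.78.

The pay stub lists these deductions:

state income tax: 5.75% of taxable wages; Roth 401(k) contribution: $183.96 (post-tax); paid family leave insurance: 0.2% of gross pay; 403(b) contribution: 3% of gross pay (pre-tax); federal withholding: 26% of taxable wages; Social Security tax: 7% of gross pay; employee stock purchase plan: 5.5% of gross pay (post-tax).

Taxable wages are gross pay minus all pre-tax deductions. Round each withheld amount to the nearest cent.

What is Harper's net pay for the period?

$6,208.40

403(b) contribution: $11,947.78 × 0.03 = $358.43
Taxable wages = $11,947.78 − $358.43 = $11,589.35
Federal withholding: $11,589.35 × 0.26 = $3,013.23
State income tax: $11,589.35 × 0.0575 = $666.39
Paid family leave insurance: $11,947.78 × 0.002 = $23.90
Social Security tax: $11,947.78 × 0.07 = $836.34
Roth 401(k) contribution: $183.96
Employee stock purchase plan: $11,947.78 × 0.055 = $657.13
Total deductions = $358.43 + $3,013.23 + $666.39 + $23.90 + $836.34 + $183.96 + $657.13 = $5,739.38
Net pay = $11,947.78 − $5,739.38 = $6,208.40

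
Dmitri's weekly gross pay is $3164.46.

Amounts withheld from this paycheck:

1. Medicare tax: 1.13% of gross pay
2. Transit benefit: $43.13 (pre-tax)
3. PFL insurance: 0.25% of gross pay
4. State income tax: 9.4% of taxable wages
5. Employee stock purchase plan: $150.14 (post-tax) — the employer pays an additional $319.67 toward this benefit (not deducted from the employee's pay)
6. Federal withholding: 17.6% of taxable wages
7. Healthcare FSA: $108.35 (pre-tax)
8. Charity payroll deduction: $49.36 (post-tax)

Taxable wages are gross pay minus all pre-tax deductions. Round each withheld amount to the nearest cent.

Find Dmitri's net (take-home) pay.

$1956.31

Healthcare FSA: $108.35
Transit benefit: $43.13
Pre-tax total = $108.35 + $43.13 = $151.48
Taxable wages = $3164.46 − $151.48 = $3012.98
State income tax: $3012.98 × 0.094 = $283.22
Federal withholding: $3012.98 × 0.176 = $530.28
Medicare tax: $3164.46 × 0.0113 = $35.76
PFL insurance: $3164.46 × 0.0025 = $7.91
Employee stock purchase plan: $150.14
Charity payroll deduction: $49.36
(Employer's $319.67 toward employee stock purchase plan is not withheld from the employee.)
Total deductions = $108.35 + $43.13 + $283.22 + $530.28 + $35.76 + $7.91 + $150.14 + $49.36 = $1208.15
Net pay = $3164.46 − $1208.15 = $1956.31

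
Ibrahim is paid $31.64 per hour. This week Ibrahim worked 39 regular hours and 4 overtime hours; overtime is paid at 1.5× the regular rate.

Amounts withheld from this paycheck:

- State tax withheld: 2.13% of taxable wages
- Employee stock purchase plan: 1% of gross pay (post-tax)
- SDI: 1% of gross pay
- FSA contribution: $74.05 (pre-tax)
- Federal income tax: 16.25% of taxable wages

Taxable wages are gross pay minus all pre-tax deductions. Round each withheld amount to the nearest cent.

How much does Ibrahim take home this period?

Regular pay: 39 × $31.64 = $1,233.96
Overtime pay: 4 × $31.64 × 1.5 = $189.84
Gross pay = $1,233.96 + $189.84 = $1,423.80
FSA contribution: $74.05
Taxable wages = $1,423.80 − $74.05 = $1,349.75
Federal income tax: $1,349.75 × 0.1625 = $219.33
State tax withheld: $1,349.75 × 0.0213 = $28.75
SDI: $1,423.80 × 0.01 = $14.24
Employee stock purchase plan: $1,423.80 × 0.01 = $14.24
Total deductions = $74.05 + $219.33 + $28.75 + $14.24 + $14.24 = $350.61
Net pay = $1,423.80 − $350.61 = $1,073.19

$1,073.19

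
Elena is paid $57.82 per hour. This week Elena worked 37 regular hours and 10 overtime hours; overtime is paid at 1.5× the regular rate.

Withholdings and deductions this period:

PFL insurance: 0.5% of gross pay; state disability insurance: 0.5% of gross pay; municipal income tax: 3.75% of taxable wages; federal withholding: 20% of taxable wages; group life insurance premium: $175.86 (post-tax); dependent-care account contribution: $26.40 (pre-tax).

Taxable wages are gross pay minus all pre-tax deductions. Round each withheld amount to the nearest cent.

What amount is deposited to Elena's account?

$2066.51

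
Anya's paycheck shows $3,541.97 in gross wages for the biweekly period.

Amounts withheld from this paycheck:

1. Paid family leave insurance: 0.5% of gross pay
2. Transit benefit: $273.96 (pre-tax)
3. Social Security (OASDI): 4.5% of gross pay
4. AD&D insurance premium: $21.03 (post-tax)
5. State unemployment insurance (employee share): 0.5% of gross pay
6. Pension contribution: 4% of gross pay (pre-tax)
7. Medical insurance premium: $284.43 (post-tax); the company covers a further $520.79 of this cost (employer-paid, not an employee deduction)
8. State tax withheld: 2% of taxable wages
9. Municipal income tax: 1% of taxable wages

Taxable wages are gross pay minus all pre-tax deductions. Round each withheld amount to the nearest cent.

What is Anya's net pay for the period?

$2,532.27

Pension contribution: $3,541.97 × 0.04 = $141.68
Transit benefit: $273.96
Pre-tax total = $141.68 + $273.96 = $415.64
Taxable wages = $3,541.97 − $415.64 = $3,126.33
State tax withheld: $3,126.33 × 0.02 = $62.53
Municipal income tax: $3,126.33 × 0.01 = $31.26
State unemployment insurance (employee share): $3,541.97 × 0.005 = $17.71
Paid family leave insurance: $3,541.97 × 0.005 = $17.71
Social Security (OASDI): $3,541.97 × 0.045 = $159.39
AD&D insurance premium: $21.03
Medical insurance premium: $284.43
(Employer's $520.79 toward medical insurance premium is not withheld from the employee.)
Total deductions = $141.68 + $273.96 + $62.53 + $31.26 + $17.71 + $17.71 + $159.39 + $21.03 + $284.43 = $1,009.70
Net pay = $3,541.97 − $1,009.70 = $2,532.27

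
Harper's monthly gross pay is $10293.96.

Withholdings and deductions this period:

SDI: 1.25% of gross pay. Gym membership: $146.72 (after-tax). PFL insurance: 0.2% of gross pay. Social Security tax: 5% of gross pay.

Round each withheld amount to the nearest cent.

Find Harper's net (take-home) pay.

$9483.28

SDI: $10293.96 × 0.0125 = $128.67
Social Security tax: $10293.96 × 0.05 = $514.70
PFL insurance: $10293.96 × 0.002 = $20.59
Gym membership: $146.72
Total deductions = $128.67 + $514.70 + $20.59 + $146.72 = $810.68
Net pay = $10293.96 − $810.68 = $9483.28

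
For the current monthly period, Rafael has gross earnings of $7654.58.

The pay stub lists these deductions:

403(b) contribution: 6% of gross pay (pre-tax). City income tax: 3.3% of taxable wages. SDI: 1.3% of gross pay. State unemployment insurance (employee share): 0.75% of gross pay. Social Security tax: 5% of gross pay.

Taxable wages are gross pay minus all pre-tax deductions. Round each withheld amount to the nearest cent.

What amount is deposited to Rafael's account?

$6418.21

403(b) contribution: $7654.58 × 0.06 = $459.27
Taxable wages = $7654.58 − $459.27 = $7195.31
City income tax: $7195.31 × 0.033 = $237.45
SDI: $7654.58 × 0.013 = $99.51
State unemployment insurance (employee share): $7654.58 × 0.0075 = $57.41
Social Security tax: $7654.58 × 0.05 = $382.73
Total deductions = $459.27 + $237.45 + $99.51 + $57.41 + $382.73 = $1236.37
Net pay = $7654.58 − $1236.37 = $6418.21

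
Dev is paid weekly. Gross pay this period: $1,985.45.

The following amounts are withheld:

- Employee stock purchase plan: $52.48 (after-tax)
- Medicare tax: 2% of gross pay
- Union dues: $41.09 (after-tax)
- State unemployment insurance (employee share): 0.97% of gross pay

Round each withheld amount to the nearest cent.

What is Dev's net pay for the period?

$1,832.91

Medicare tax: $1,985.45 × 0.02 = $39.71
State unemployment insurance (employee share): $1,985.45 × 0.0097 = $19.26
Union dues: $41.09
Employee stock purchase plan: $52.48
Total deductions = $39.71 + $19.26 + $41.09 + $52.48 = $152.54
Net pay = $1,985.45 − $152.54 = $1,832.91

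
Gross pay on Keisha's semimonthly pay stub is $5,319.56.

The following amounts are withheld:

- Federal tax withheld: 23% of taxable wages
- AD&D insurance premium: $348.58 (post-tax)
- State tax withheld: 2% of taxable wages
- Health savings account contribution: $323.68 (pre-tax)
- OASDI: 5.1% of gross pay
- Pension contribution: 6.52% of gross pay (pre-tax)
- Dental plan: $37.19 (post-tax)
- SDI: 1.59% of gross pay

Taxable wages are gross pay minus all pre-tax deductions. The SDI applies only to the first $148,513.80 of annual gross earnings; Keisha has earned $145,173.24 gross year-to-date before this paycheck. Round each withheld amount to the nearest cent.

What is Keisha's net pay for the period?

Health savings account contribution: $323.68
Pension contribution: $5,319.56 × 0.0652 = $346.84
Pre-tax total = $323.68 + $346.84 = $670.52
Taxable wages = $5,319.56 − $670.52 = $4,649.04
Federal tax withheld: $4,649.04 × 0.23 = $1,069.28
State tax withheld: $4,649.04 × 0.02 = $92.98
OASDI: $5,319.56 × 0.051 = $271.30
SDI: only $148,513.80 − $145,173.24 = $3,340.56 of this check is subject → $3,340.56 × 0.0159 = $53.11
Dental plan: $37.19
AD&D insurance premium: $348.58
Total deductions = $323.68 + $346.84 + $1,069.28 + $92.98 + $271.30 + $53.11 + $37.19 + $348.58 = $2,542.96
Net pay = $5,319.56 − $2,542.96 = $2,776.60

$2,776.60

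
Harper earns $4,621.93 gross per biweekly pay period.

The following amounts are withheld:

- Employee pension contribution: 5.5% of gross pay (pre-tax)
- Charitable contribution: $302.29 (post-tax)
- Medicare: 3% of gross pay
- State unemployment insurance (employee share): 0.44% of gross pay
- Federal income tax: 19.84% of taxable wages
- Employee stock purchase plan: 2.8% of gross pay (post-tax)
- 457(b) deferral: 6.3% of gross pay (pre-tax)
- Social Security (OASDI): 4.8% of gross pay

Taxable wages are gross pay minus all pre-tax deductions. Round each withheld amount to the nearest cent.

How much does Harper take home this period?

$2,455.20

457(b) deferral: $4,621.93 × 0.063 = $291.18
Employee pension contribution: $4,621.93 × 0.055 = $254.21
Pre-tax total = $291.18 + $254.21 = $545.39
Taxable wages = $4,621.93 − $545.39 = $4,076.54
Federal income tax: $4,076.54 × 0.1984 = $808.79
Social Security (OASDI): $4,621.93 × 0.048 = $221.85
Medicare: $4,621.93 × 0.03 = $138.66
State unemployment insurance (employee share): $4,621.93 × 0.0044 = $20.34
Charitable contribution: $302.29
Employee stock purchase plan: $4,621.93 × 0.028 = $129.41
Total deductions = $291.18 + $254.21 + $808.79 + $221.85 + $138.66 + $20.34 + $302.29 + $129.41 = $2,166.73
Net pay = $4,621.93 − $2,166.73 = $2,455.20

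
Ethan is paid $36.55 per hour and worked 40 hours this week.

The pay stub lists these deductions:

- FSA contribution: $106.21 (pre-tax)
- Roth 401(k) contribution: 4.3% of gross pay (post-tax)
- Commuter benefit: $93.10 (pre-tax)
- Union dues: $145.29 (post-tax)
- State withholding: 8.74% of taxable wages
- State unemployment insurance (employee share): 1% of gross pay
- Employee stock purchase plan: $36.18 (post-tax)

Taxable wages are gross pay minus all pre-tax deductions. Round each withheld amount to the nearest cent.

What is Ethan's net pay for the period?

$893.37

Gross pay: 40 × $36.55 = $1,462.00
Commuter benefit: $93.10
FSA contribution: $106.21
Pre-tax total = $93.10 + $106.21 = $199.31
Taxable wages = $1,462.00 − $199.31 = $1,262.69
State withholding: $1,262.69 × 0.0874 = $110.36
State unemployment insurance (employee share): $1,462.00 × 0.01 = $14.62
Roth 401(k) contribution: $1,462.00 × 0.043 = $62.87
Employee stock purchase plan: $36.18
Union dues: $145.29
Total deductions = $93.10 + $106.21 + $110.36 + $14.62 + $62.87 + $36.18 + $145.29 = $568.63
Net pay = $1,462.00 − $568.63 = $893.37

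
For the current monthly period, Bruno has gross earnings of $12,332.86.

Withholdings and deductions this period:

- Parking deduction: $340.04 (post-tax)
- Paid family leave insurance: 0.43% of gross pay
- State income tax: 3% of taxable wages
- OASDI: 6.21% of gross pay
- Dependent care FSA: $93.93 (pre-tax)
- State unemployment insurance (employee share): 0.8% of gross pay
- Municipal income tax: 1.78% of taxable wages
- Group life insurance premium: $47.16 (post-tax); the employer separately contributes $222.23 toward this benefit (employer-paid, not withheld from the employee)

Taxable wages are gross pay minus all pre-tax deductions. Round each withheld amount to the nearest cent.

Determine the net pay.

Dependent care FSA: $93.93
Taxable wages = $12,332.86 − $93.93 = $12,238.93
State income tax: $12,238.93 × 0.03 = $367.17
Municipal income tax: $12,238.93 × 0.0178 = $217.85
OASDI: $12,332.86 × 0.0621 = $765.87
State unemployment insurance (employee share): $12,332.86 × 0.008 = $98.66
Paid family leave insurance: $12,332.86 × 0.0043 = $53.03
Group life insurance premium: $47.16
Parking deduction: $340.04
(Employer's $222.23 toward group life insurance premium is not withheld from the employee.)
Total deductions = $93.93 + $367.17 + $217.85 + $765.87 + $98.66 + $53.03 + $47.16 + $340.04 = $1,983.71
Net pay = $12,332.86 − $1,983.71 = $10,349.15

$10,349.15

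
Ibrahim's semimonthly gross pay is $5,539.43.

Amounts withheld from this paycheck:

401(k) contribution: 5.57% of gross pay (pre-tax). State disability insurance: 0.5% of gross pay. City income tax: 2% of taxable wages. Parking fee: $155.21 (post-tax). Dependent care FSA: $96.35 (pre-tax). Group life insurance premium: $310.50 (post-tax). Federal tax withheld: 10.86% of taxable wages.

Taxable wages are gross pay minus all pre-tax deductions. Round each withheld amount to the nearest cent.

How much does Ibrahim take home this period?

$3,980.82

Dependent care FSA: $96.35
401(k) contribution: $5,539.43 × 0.0557 = $308.55
Pre-tax total = $96.35 + $308.55 = $404.90
Taxable wages = $5,539.43 − $404.90 = $5,134.53
Federal tax withheld: $5,134.53 × 0.1086 = $557.61
City income tax: $5,134.53 × 0.02 = $102.69
State disability insurance: $5,539.43 × 0.005 = $27.70
Parking fee: $155.21
Group life insurance premium: $310.50
Total deductions = $96.35 + $308.55 + $557.61 + $102.69 + $27.70 + $155.21 + $310.50 = $1,558.61
Net pay = $5,539.43 − $1,558.61 = $3,980.82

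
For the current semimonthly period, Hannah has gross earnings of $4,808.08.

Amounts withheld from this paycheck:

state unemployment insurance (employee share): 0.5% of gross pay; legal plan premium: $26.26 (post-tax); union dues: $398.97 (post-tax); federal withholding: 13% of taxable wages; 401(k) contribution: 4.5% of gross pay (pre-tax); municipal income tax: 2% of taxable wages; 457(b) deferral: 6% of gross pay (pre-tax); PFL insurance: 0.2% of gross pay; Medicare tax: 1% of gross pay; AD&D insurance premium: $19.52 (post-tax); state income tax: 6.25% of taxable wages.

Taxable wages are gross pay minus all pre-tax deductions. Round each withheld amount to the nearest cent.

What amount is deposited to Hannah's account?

$2,862.32

401(k) contribution: $4,808.08 × 0.045 = $216.36
457(b) deferral: $4,808.08 × 0.06 = $288.48
Pre-tax total = $216.36 + $288.48 = $504.84
Taxable wages = $4,808.08 − $504.84 = $4,303.24
State income tax: $4,303.24 × 0.0625 = $268.95
Municipal income tax: $4,303.24 × 0.02 = $86.06
Federal withholding: $4,303.24 × 0.13 = $559.42
State unemployment insurance (employee share): $4,808.08 × 0.005 = $24.04
PFL insurance: $4,808.08 × 0.002 = $9.62
Medicare tax: $4,808.08 × 0.01 = $48.08
Legal plan premium: $26.26
Union dues: $398.97
AD&D insurance premium: $19.52
Total deductions = $216.36 + $288.48 + $268.95 + $86.06 + $559.42 + $24.04 + $9.62 + $48.08 + $26.26 + $398.97 + $19.52 = $1,945.76
Net pay = $4,808.08 − $1,945.76 = $2,862.32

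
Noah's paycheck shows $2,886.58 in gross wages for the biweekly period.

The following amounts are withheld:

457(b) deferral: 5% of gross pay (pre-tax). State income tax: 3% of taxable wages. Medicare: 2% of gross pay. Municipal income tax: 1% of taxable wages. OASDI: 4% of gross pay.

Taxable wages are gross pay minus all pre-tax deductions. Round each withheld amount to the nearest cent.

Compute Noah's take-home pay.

$2,459.37

457(b) deferral: $2,886.58 × 0.05 = $144.33
Taxable wages = $2,886.58 − $144.33 = $2,742.25
Municipal income tax: $2,742.25 × 0.01 = $27.42
State income tax: $2,742.25 × 0.03 = $82.27
OASDI: $2,886.58 × 0.04 = $115.46
Medicare: $2,886.58 × 0.02 = $57.73
Total deductions = $144.33 + $27.42 + $82.27 + $115.46 + $57.73 = $427.21
Net pay = $2,886.58 − $427.21 = $2,459.37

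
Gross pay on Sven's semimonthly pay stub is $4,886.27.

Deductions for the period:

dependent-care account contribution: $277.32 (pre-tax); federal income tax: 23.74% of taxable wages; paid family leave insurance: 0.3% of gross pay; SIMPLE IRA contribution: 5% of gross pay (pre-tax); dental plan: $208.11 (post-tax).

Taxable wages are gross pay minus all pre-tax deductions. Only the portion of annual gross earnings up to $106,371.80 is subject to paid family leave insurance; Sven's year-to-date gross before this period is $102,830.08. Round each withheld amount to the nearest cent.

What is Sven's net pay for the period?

$3,109.73

SIMPLE IRA contribution: $4,886.27 × 0.05 = $244.31
Dependent-care account contribution: $277.32
Pre-tax total = $244.31 + $277.32 = $521.63
Taxable wages = $4,886.27 − $521.63 = $4,364.64
Federal income tax: $4,364.64 × 0.2374 = $1,036.17
Paid family leave insurance: only $106,371.80 − $102,830.08 = $3,541.72 of this check is subject → $3,541.72 × 0.003 = $10.63
Dental plan: $208.11
Total deductions = $244.31 + $277.32 + $1,036.17 + $10.63 + $208.11 = $1,776.54
Net pay = $4,886.27 − $1,776.54 = $3,109.73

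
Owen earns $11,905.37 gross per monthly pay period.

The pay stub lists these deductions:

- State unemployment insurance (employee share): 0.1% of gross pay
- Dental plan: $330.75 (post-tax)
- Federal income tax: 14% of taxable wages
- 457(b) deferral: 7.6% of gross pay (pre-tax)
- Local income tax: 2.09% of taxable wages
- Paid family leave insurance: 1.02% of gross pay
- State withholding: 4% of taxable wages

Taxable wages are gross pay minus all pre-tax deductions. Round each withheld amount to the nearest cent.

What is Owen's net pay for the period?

457(b) deferral: $11,905.37 × 0.076 = $904.81
Taxable wages = $11,905.37 − $904.81 = $11,000.56
State withholding: $11,000.56 × 0.04 = $440.02
Federal income tax: $11,000.56 × 0.14 = $1,540.08
Local income tax: $11,000.56 × 0.0209 = $229.91
State unemployment insurance (employee share): $11,905.37 × 0.001 = $11.91
Paid family leave insurance: $11,905.37 × 0.0102 = $121.43
Dental plan: $330.75
Total deductions = $904.81 + $440.02 + $1,540.08 + $229.91 + $11.91 + $121.43 + $330.75 = $3,578.91
Net pay = $11,905.37 − $3,578.91 = $8,326.46

$8,326.46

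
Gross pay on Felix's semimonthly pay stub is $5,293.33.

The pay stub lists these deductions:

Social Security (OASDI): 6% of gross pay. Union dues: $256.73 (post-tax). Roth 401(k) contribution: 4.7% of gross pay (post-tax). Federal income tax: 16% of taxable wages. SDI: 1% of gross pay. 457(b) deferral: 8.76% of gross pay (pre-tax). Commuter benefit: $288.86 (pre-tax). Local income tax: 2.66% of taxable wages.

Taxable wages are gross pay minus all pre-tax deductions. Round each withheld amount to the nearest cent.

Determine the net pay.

457(b) deferral: $5,293.33 × 0.0876 = $463.70
Commuter benefit: $288.86
Pre-tax total = $463.70 + $288.86 = $752.56
Taxable wages = $5,293.33 − $752.56 = $4,540.77
Federal income tax: $4,540.77 × 0.16 = $726.52
Local income tax: $4,540.77 × 0.0266 = $120.78
Social Security (OASDI): $5,293.33 × 0.06 = $317.60
SDI: $5,293.33 × 0.01 = $52.93
Union dues: $256.73
Roth 401(k) contribution: $5,293.33 × 0.047 = $248.79
Total deductions = $463.70 + $288.86 + $726.52 + $120.78 + $317.60 + $52.93 + $256.73 + $248.79 = $2,475.91
Net pay = $5,293.33 − $2,475.91 = $2,817.42

$2,817.42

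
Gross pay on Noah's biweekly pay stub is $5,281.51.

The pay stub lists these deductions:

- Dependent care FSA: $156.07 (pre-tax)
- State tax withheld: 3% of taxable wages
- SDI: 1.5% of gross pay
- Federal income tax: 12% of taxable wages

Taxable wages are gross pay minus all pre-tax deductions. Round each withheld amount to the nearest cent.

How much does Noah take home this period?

$4,277.41

Dependent care FSA: $156.07
Taxable wages = $5,281.51 − $156.07 = $5,125.44
State tax withheld: $5,125.44 × 0.03 = $153.76
Federal income tax: $5,125.44 × 0.12 = $615.05
SDI: $5,281.51 × 0.015 = $79.22
Total deductions = $156.07 + $153.76 + $615.05 + $79.22 = $1,004.10
Net pay = $5,281.51 − $1,004.10 = $4,277.41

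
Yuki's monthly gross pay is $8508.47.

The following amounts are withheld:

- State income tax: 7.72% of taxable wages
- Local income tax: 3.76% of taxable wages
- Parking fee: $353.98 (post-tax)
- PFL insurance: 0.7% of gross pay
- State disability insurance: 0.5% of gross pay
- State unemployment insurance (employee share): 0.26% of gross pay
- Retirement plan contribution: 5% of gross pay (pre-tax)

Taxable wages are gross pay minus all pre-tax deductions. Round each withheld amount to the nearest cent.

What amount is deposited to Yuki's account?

$6676.92

Retirement plan contribution: $8508.47 × 0.05 = $425.42
Taxable wages = $8508.47 − $425.42 = $8083.05
State income tax: $8083.05 × 0.0772 = $624.01
Local income tax: $8083.05 × 0.0376 = $303.92
State unemployment insurance (employee share): $8508.47 × 0.0026 = $22.12
State disability insurance: $8508.47 × 0.005 = $42.54
PFL insurance: $8508.47 × 0.007 = $59.56
Parking fee: $353.98
Total deductions = $425.42 + $624.01 + $303.92 + $22.12 + $42.54 + $59.56 + $353.98 = $1831.55
Net pay = $8508.47 − $1831.55 = $6676.92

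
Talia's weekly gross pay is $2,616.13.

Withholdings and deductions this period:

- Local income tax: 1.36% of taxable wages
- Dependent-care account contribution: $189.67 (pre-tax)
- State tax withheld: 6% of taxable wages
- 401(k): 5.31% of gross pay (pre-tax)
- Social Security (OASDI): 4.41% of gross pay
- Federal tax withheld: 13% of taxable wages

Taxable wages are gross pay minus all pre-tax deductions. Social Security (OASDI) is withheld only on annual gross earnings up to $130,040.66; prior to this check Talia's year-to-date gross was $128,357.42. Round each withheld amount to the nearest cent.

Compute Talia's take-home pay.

$1,747.57

Dependent-care account contribution: $189.67
401(k): $2,616.13 × 0.0531 = $138.92
Pre-tax total = $189.67 + $138.92 = $328.59
Taxable wages = $2,616.13 − $328.59 = $2,287.54
Local income tax: $2,287.54 × 0.0136 = $31.11
State tax withheld: $2,287.54 × 0.06 = $137.25
Federal tax withheld: $2,287.54 × 0.13 = $297.38
Social Security (OASDI): only $130,040.66 − $128,357.42 = $1,683.24 of this check is subject → $1,683.24 × 0.0441 = $74.23
Total deductions = $189.67 + $138.92 + $31.11 + $137.25 + $297.38 + $74.23 = $868.56
Net pay = $2,616.13 − $868.56 = $1,747.57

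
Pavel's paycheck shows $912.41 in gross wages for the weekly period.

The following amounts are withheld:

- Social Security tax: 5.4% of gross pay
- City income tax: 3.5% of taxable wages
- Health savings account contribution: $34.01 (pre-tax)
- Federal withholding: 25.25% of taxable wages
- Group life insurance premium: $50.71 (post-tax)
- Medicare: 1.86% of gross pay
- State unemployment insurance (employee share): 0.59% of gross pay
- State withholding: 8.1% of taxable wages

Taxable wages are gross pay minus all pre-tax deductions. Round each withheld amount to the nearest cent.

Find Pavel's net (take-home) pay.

Health savings account contribution: $34.01
Taxable wages = $912.41 − $34.01 = $878.40
City income tax: $878.40 × 0.035 = $30.74
Federal withholding: $878.40 × 0.2525 = $221.80
State withholding: $878.40 × 0.081 = $71.15
Medicare: $912.41 × 0.0186 = $16.97
State unemployment insurance (employee share): $912.41 × 0.0059 = $5.38
Social Security tax: $912.41 × 0.054 = $49.27
Group life insurance premium: $50.71
Total deductions = $34.01 + $30.74 + $221.80 + $71.15 + $16.97 + $5.38 + $49.27 + $50.71 = $480.03
Net pay = $912.41 − $480.03 = $432.38

$432.38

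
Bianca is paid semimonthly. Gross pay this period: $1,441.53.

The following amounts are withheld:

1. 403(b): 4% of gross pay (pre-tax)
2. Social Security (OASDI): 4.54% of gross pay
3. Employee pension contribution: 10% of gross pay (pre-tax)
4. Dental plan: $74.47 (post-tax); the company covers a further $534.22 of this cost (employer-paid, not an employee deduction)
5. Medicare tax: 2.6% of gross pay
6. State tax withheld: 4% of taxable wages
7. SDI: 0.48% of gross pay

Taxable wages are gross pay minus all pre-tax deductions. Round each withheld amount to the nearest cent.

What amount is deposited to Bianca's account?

$1,005.81

Employee pension contribution: $1,441.53 × 0.1 = $144.15
403(b): $1,441.53 × 0.04 = $57.66
Pre-tax total = $144.15 + $57.66 = $201.81
Taxable wages = $1,441.53 − $201.81 = $1,239.72
State tax withheld: $1,239.72 × 0.04 = $49.59
Medicare tax: $1,441.53 × 0.026 = $37.48
SDI: $1,441.53 × 0.0048 = $6.92
Social Security (OASDI): $1,441.53 × 0.0454 = $65.45
Dental plan: $74.47
(Employer's $534.22 toward dental plan is not withheld from the employee.)
Total deductions = $144.15 + $57.66 + $49.59 + $37.48 + $6.92 + $65.45 + $74.47 = $435.72
Net pay = $1,441.53 − $435.72 = $1,005.81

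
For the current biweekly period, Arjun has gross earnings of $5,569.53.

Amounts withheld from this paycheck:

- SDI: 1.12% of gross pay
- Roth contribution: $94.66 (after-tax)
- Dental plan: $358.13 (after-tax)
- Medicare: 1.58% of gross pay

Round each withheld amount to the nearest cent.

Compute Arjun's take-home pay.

SDI: $5,569.53 × 0.0112 = $62.38
Medicare: $5,569.53 × 0.0158 = $88.00
Dental plan: $358.13
Roth contribution: $94.66
Total deductions = $62.38 + $88.00 + $358.13 + $94.66 = $603.17
Net pay = $5,569.53 − $603.17 = $4,966.36

$4,966.36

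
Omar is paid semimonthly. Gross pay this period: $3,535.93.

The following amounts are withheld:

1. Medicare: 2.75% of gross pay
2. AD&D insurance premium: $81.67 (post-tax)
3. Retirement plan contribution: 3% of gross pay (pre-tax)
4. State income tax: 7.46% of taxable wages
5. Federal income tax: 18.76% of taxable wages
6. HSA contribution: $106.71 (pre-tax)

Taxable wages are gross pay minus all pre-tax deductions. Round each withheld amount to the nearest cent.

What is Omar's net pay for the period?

HSA contribution: $106.71
Retirement plan contribution: $3,535.93 × 0.03 = $106.08
Pre-tax total = $106.71 + $106.08 = $212.79
Taxable wages = $3,535.93 − $212.79 = $3,323.14
State income tax: $3,323.14 × 0.0746 = $247.91
Federal income tax: $3,323.14 × 0.1876 = $623.42
Medicare: $3,535.93 × 0.0275 = $97.24
AD&D insurance premium: $81.67
Total deductions = $106.71 + $106.08 + $247.91 + $623.42 + $97.24 + $81.67 = $1,263.03
Net pay = $3,535.93 − $1,263.03 = $2,272.90

$2,272.90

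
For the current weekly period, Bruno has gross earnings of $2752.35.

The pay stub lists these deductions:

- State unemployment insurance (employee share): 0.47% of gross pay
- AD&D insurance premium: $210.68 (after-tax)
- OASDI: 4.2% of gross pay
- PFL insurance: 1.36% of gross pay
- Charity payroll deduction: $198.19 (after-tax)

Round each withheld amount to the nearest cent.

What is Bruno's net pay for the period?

OASDI: $2752.35 × 0.042 = $115.60
PFL insurance: $2752.35 × 0.0136 = $37.43
State unemployment insurance (employee share): $2752.35 × 0.0047 = $12.94
Charity payroll deduction: $198.19
AD&D insurance premium: $210.68
Total deductions = $115.60 + $37.43 + $12.94 + $198.19 + $210.68 = $574.84
Net pay = $2752.35 − $574.84 = $2177.51

$2177.51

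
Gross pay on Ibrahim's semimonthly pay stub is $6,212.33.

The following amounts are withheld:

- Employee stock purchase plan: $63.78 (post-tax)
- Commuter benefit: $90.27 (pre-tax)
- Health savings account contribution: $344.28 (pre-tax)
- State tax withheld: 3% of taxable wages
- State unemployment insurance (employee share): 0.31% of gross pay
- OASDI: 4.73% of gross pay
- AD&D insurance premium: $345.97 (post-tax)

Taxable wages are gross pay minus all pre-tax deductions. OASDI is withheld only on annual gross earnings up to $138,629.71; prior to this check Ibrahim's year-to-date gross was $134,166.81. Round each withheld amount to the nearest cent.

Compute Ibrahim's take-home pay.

$4,964.34

Commuter benefit: $90.27
Health savings account contribution: $344.28
Pre-tax total = $90.27 + $344.28 = $434.55
Taxable wages = $6,212.33 − $434.55 = $5,777.78
State tax withheld: $5,777.78 × 0.03 = $173.33
OASDI: only $138,629.71 − $134,166.81 = $4,462.90 of this check is subject → $4,462.90 × 0.0473 = $211.10
State unemployment insurance (employee share): $6,212.33 × 0.0031 = $19.26
AD&D insurance premium: $345.97
Employee stock purchase plan: $63.78
Total deductions = $90.27 + $344.28 + $173.33 + $211.10 + $19.26 + $345.97 + $63.78 = $1,247.99
Net pay = $6,212.33 − $1,247.99 = $4,964.34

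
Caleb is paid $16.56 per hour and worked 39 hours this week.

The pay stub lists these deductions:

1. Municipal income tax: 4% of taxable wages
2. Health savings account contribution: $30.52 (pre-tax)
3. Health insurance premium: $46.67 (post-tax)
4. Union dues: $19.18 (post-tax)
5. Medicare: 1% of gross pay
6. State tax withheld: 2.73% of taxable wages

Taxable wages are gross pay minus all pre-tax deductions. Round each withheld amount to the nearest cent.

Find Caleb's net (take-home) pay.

$501.60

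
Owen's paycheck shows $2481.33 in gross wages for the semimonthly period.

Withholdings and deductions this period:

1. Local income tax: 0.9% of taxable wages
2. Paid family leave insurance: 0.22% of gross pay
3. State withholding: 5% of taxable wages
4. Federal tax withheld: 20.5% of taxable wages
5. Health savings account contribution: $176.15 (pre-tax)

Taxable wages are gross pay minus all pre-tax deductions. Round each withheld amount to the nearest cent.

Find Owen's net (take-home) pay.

Health savings account contribution: $176.15
Taxable wages = $2481.33 − $176.15 = $2305.18
Local income tax: $2305.18 × 0.009 = $20.75
State withholding: $2305.18 × 0.05 = $115.26
Federal tax withheld: $2305.18 × 0.205 = $472.56
Paid family leave insurance: $2481.33 × 0.0022 = $5.46
Total deductions = $176.15 + $20.75 + $115.26 + $472.56 + $5.46 = $790.18
Net pay = $2481.33 − $790.18 = $1691.15

$1691.15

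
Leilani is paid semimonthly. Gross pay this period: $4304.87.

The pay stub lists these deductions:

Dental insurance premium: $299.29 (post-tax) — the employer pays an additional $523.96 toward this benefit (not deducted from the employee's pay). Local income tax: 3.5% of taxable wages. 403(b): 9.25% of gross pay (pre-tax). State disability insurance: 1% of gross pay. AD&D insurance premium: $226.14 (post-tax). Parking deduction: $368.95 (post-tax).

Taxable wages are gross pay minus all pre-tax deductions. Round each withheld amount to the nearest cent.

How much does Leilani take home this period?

$2832.51

403(b): $4304.87 × 0.0925 = $398.20
Taxable wages = $4304.87 − $398.20 = $3906.67
Local income tax: $3906.67 × 0.035 = $136.73
State disability insurance: $4304.87 × 0.01 = $43.05
Dental insurance premium: $299.29
Parking deduction: $368.95
AD&D insurance premium: $226.14
(Employer's $523.96 toward dental insurance premium is not withheld from the employee.)
Total deductions = $398.20 + $136.73 + $43.05 + $299.29 + $368.95 + $226.14 = $1472.36
Net pay = $4304.87 − $1472.36 = $2832.51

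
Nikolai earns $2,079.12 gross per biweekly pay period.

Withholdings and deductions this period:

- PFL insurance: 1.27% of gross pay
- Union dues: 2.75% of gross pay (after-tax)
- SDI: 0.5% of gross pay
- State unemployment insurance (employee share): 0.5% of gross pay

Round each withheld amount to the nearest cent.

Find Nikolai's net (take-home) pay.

State unemployment insurance (employee share): $2,079.12 × 0.005 = $10.40
SDI: $2,079.12 × 0.005 = $10.40
PFL insurance: $2,079.12 × 0.0127 = $26.40
Union dues: $2,079.12 × 0.0275 = $57.18
Total deductions = $10.40 + $10.40 + $26.40 + $57.18 = $104.38
Net pay = $2,079.12 − $104.38 = $1,974.74

$1,974.74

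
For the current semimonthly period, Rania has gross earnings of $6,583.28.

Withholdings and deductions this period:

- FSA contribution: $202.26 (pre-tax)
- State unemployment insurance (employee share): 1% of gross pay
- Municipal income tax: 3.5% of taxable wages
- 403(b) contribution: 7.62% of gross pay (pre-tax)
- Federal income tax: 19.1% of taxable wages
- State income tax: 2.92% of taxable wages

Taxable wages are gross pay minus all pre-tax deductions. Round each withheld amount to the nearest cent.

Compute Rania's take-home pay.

$4,313.12

403(b) contribution: $6,583.28 × 0.0762 = $501.65
FSA contribution: $202.26
Pre-tax total = $501.65 + $202.26 = $703.91
Taxable wages = $6,583.28 − $703.91 = $5,879.37
Federal income tax: $5,879.37 × 0.191 = $1,122.96
State income tax: $5,879.37 × 0.0292 = $171.68
Municipal income tax: $5,879.37 × 0.035 = $205.78
State unemployment insurance (employee share): $6,583.28 × 0.01 = $65.83
Total deductions = $501.65 + $202.26 + $1,122.96 + $171.68 + $205.78 + $65.83 = $2,270.16
Net pay = $6,583.28 − $2,270.16 = $4,313.12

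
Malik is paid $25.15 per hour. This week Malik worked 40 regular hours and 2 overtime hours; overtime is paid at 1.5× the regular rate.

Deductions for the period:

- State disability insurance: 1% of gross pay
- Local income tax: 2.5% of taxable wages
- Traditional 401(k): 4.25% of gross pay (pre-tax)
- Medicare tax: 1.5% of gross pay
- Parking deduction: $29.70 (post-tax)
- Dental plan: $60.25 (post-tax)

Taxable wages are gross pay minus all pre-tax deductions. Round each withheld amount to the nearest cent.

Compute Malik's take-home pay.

Regular pay: 40 × $25.15 = $1,006.00
Overtime pay: 2 × $25.15 × 1.5 = $75.45
Gross pay = $1,006.00 + $75.45 = $1,081.45
Traditional 401(k): $1,081.45 × 0.0425 = $45.96
Taxable wages = $1,081.45 − $45.96 = $1,035.49
Local income tax: $1,035.49 × 0.025 = $25.89
State disability insurance: $1,081.45 × 0.01 = $10.81
Medicare tax: $1,081.45 × 0.015 = $16.22
Parking deduction: $29.70
Dental plan: $60.25
Total deductions = $45.96 + $25.89 + $10.81 + $16.22 + $29.70 + $60.25 = $188.83
Net pay = $1,081.45 − $188.83 = $892.62

$892.62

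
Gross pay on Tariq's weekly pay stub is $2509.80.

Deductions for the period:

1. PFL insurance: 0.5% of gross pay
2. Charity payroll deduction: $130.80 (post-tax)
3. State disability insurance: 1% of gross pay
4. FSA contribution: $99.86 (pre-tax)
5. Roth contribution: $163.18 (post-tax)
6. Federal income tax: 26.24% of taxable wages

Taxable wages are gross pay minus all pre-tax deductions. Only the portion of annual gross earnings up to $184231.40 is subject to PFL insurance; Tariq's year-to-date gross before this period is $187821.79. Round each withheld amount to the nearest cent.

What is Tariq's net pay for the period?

$1458.49

FSA contribution: $99.86
Taxable wages = $2509.80 − $99.86 = $2409.94
Federal income tax: $2409.94 × 0.2624 = $632.37
PFL insurance: annual cap $184231.40 already reached (YTD $187821.79), so $0.00
State disability insurance: $2509.80 × 0.01 = $25.10
Charity payroll deduction: $130.80
Roth contribution: $163.18
Total deductions = $99.86 + $632.37 + $0.00 + $25.10 + $130.80 + $163.18 = $1051.31
Net pay = $2509.80 − $1051.31 = $1458.49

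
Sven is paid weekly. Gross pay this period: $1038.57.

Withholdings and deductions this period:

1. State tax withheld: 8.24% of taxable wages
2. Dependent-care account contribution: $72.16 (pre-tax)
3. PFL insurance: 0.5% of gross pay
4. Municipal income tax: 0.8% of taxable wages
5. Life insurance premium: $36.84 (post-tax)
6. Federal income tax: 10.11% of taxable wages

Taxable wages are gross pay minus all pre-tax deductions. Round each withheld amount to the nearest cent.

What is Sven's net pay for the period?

Dependent-care account contribution: $72.16
Taxable wages = $1038.57 − $72.16 = $966.41
State tax withheld: $966.41 × 0.0824 = $79.63
Federal income tax: $966.41 × 0.1011 = $97.70
Municipal income tax: $966.41 × 0.008 = $7.73
PFL insurance: $1038.57 × 0.005 = $5.19
Life insurance premium: $36.84
Total deductions = $72.16 + $79.63 + $97.70 + $7.73 + $5.19 + $36.84 = $299.25
Net pay = $1038.57 − $299.25 = $739.32

$739.32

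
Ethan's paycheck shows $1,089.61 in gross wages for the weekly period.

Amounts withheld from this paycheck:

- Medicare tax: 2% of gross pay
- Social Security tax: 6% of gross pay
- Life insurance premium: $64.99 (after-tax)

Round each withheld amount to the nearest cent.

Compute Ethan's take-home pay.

$937.45

Social Security tax: $1,089.61 × 0.06 = $65.38
Medicare tax: $1,089.61 × 0.02 = $21.79
Life insurance premium: $64.99
Total deductions = $65.38 + $21.79 + $64.99 = $152.16
Net pay = $1,089.61 − $152.16 = $937.45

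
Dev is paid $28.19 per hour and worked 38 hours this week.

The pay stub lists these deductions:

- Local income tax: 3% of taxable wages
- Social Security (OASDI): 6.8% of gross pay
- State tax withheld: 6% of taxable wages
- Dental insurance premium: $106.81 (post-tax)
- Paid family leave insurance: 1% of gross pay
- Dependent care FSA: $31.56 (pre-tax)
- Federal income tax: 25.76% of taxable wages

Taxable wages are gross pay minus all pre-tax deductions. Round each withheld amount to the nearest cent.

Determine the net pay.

$487.91

Gross pay: 38 × $28.19 = $1,071.22
Dependent care FSA: $31.56
Taxable wages = $1,071.22 − $31.56 = $1,039.66
Local income tax: $1,039.66 × 0.03 = $31.19
Federal income tax: $1,039.66 × 0.2576 = $267.82
State tax withheld: $1,039.66 × 0.06 = $62.38
Social Security (OASDI): $1,071.22 × 0.068 = $72.84
Paid family leave insurance: $1,071.22 × 0.01 = $10.71
Dental insurance premium: $106.81
Total deductions = $31.56 + $31.19 + $267.82 + $62.38 + $72.84 + $10.71 + $106.81 = $583.31
Net pay = $1,071.22 − $583.31 = $487.91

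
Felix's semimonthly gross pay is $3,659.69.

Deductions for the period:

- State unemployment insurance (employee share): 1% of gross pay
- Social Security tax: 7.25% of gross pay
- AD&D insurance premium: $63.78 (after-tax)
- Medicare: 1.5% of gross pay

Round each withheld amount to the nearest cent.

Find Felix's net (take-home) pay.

$3,239.08

State unemployment insurance (employee share): $3,659.69 × 0.01 = $36.60
Medicare: $3,659.69 × 0.015 = $54.90
Social Security tax: $3,659.69 × 0.0725 = $265.33
AD&D insurance premium: $63.78
Total deductions = $36.60 + $54.90 + $265.33 + $63.78 = $420.61
Net pay = $3,659.69 − $420.61 = $3,239.08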